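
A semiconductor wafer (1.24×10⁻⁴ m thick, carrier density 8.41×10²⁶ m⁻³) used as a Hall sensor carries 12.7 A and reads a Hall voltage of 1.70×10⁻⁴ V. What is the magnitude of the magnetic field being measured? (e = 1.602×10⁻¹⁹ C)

B ≈ 0.224 T

From V_H = IB/(n e t), B = V_H n e t / I.
B = (1.70×10⁻⁴)(8.41×10²⁶)(1.602×10⁻¹⁹)(1.24×10⁻⁴)/12.7 ≈ 0.224 T.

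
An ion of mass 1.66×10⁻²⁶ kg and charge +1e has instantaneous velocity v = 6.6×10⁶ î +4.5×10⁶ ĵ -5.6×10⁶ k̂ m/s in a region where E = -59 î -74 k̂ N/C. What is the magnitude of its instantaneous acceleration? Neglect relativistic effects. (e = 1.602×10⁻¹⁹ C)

Only an electric field acts, so F = qE = (1.602×10⁻¹⁹ C)·(-59.0, 0, -74.0) = (-9.45×10⁻¹⁸, 0, -1.19×10⁻¹⁷) N.
|a| = |F|/m = 1.516×10⁻¹⁷/1.66×10⁻²⁶ ≈ 9.13×10⁸ m/s².

|a| ≈ 9.13×10⁸ m/s²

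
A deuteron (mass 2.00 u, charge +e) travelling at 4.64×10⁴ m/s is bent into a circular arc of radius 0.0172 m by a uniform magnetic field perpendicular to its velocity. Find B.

From |q|vB = mv²/r, B = mv/(|q|r).
B = (3.322×10⁻²⁷)(4.64×10⁴)/((1.602×10⁻¹⁹)(0.0172)) ≈ 0.0559 T.

B ≈ 0.0559 T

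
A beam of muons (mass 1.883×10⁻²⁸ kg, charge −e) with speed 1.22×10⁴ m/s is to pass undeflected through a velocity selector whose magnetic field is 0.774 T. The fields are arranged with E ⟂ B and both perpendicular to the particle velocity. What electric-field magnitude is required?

For straight-line motion qE = qvB, so E = vB.
E = 1.22×10⁴ × 0.774 = 9440 V/m.

E = 9440 V/m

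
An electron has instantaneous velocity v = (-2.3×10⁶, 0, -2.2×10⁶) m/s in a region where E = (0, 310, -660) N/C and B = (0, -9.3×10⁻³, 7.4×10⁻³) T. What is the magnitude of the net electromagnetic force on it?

v×B = (-2.05×10⁴, 1.70×10⁴, 2.14×10⁴) N/C.
E + v×B = (-2.05×10⁴, 1.73×10⁴, 2.07×10⁴) N/C.
F = q(E + v×B) = (−1.602×10⁻¹⁹ C)·(-2.05×10⁴, 1.73×10⁴, 2.07×10⁴) = (3.28×10⁻¹⁵, -2.78×10⁻¹⁵, -3.32×10⁻¹⁵) N.
|F| = 5.43×10⁻¹⁵ N.

|F| ≈ 5.43×10⁻¹⁵ N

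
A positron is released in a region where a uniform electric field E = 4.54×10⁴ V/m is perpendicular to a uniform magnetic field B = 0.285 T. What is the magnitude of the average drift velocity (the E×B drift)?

The steady drift has the magnetic force balancing the electric force, so v_d = E/B.
v_d = 4.54×10⁴/0.285 = 1.59×10⁵ m/s.

v_d ≈ 1.59×10⁵ m/s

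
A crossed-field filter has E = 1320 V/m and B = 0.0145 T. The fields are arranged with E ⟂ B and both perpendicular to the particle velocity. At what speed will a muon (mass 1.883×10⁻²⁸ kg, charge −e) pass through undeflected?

For undeflected motion the electric and magnetic forces balance: qE = qvB.
v = E/B = 1320/0.0145 = 9.10×10⁴ m/s.

v = 9.10×10⁴ m/s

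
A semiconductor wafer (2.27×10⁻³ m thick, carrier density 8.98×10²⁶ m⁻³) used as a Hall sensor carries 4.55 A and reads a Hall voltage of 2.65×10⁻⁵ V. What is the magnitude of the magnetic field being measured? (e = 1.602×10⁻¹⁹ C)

B ≈ 1.90 T

From V_H = IB/(n e t), B = V_H n e t / I.
B = (2.65×10⁻⁵)(8.98×10²⁶)(1.602×10⁻¹⁹)(2.27×10⁻³)/4.55 ≈ 1.90 T.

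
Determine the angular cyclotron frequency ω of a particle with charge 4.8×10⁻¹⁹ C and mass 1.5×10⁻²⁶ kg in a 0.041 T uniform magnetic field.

ω = |q|B/m.
ω = (4.8×10⁻¹⁹)(0.041)/1.5×10⁻²⁶ ≈ 1.3×10⁶ rad/s.

ω ≈ 1.3×10⁶ rad/s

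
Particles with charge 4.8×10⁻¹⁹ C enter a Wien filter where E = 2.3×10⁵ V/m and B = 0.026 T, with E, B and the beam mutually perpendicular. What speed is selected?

Zero net Lorentz force requires |qE| = |q v×B|, i.e. E = vB.
v = E/B = 2.3×10⁵/0.026 = 8.8×10⁶ m/s.
The result is independent of the particle's charge and mass.

v = 8.8×10⁶ m/s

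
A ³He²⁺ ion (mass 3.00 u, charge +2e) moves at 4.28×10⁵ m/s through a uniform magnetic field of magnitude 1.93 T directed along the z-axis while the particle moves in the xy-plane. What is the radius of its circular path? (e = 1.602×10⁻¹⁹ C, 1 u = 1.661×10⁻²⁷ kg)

r ≈ 3.45×10⁻³ m

The magnetic force provides the centripetal force: |q|vB = mv²/r.
r = mv/(|q|B) = (4.983×10⁻²⁷)(4.28×10⁵)/((3.204×10⁻¹⁹)(1.93)) ≈ 3.45×10⁻³ m.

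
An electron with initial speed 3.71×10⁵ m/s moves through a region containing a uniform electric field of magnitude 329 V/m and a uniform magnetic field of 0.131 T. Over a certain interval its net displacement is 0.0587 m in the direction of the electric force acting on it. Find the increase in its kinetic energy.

ΔKE ≈ 3.09×10⁻¹⁸ J

The magnetic force is always ⟂ v and does no work; only the electric force changes KE.
ΔKE = F_E · d = |q|E d = (1.602×10⁻¹⁹)(329)(0.0587) ≈ 3.09×10⁻¹⁸ J.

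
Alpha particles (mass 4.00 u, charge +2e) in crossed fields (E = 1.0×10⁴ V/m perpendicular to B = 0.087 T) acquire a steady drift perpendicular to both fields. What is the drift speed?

v_d ≈ 1.1×10⁵ m/s

The steady drift has the magnetic force balancing the electric force, so v_d = E/B.
v_d = 1.0×10⁴/0.087 = 1.1×10⁵ m/s.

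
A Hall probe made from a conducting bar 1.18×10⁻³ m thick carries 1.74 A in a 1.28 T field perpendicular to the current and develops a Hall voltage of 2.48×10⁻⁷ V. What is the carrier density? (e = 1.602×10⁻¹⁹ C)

From V_H = IB/(n e t), n = IB/(V_H e t).
n = (1.74)(1.28)/((2.48×10⁻⁷)(1.602×10⁻¹⁹)(1.18×10⁻³)) ≈ 4.75×10²⁸ m⁻³.

n ≈ 4.75×10²⁸ m⁻³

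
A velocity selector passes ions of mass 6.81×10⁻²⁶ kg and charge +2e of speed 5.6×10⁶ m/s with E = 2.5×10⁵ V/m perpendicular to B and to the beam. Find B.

Balance of forces in the selector: qE = qvB ⇒ B = E/v.
B = 2.5×10⁵/5.6×10⁶ = 0.045 T.

B = 0.045 T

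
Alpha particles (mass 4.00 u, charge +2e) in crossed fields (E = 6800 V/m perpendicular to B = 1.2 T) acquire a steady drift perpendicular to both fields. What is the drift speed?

The steady drift has the magnetic force balancing the electric force, so v_d = E/B.
v_d = 6800/1.2 = 5700 m/s.

v_d ≈ 5700 m/s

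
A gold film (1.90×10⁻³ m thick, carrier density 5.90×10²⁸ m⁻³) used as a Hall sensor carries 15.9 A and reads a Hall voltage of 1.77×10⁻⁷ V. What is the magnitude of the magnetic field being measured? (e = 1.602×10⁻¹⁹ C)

From V_H = IB/(n e t), B = V_H n e t / I.
B = (1.77×10⁻⁷)(5.90×10²⁸)(1.602×10⁻¹⁹)(1.90×10⁻³)/15.9 ≈ 0.200 T.

B ≈ 0.200 T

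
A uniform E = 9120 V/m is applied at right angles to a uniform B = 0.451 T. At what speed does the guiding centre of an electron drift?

The steady drift has the magnetic force balancing the electric force, so v_d = E/B.
v_d = 9120/0.451 = 2.02×10⁴ m/s.

v_d ≈ 2.02×10⁴ m/s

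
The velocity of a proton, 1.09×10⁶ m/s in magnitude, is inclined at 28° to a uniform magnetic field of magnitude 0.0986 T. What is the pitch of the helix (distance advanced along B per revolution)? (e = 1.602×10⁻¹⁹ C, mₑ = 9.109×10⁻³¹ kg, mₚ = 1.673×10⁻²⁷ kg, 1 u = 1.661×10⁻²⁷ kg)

p ≈ 0.640 m

v∥ = v cosθ = 1.09×10⁶·cos28° ≈ 9.624×10⁵ m/s.
T = 2πm/(|q|B) = 2π(1.673×10⁻²⁷)/((1.602×10⁻¹⁹)(0.0986)) ≈ 6.655×10⁻⁷ s.
pitch = v∥ T = (9.624×10⁵)(6.655×10⁻⁷) ≈ 0.640 m.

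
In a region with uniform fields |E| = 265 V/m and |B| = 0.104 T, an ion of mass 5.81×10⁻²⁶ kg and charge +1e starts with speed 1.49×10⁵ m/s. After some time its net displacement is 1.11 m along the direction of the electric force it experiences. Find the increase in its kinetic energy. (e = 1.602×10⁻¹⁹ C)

The magnetic force is always ⟂ v and does no work; only the electric force changes KE.
ΔKE = F_E · d = |q|E d = (1.602×10⁻¹⁹)(265)(1.11) ≈ 4.71×10⁻¹⁷ J.

ΔKE ≈ 4.71×10⁻¹⁷ J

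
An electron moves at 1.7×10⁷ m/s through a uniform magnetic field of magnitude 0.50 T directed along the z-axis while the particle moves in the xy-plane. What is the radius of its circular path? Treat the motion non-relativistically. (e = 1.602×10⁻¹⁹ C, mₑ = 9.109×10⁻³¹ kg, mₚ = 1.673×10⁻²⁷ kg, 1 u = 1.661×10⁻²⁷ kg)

The magnetic force provides the centripetal force: |q|vB = mv²/r.
r = mv/(|q|B) = (9.109×10⁻³¹)(1.7×10⁷)/((1.602×10⁻¹⁹)(0.50)) ≈ 1.9×10⁻⁴ m.

r ≈ 1.9×10⁻⁴ m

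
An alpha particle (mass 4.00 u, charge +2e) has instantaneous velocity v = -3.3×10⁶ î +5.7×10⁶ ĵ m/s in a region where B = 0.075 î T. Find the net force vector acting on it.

F ≈ (0, 0, -1.37×10⁻¹³) N

v×B = (0, 0, -4.28×10⁵) N/C.
F = q v×B = (3.204×10⁻¹⁹ C)·(0, 0, -4.28×10⁵) = (0, 0, -1.37×10⁻¹³) N.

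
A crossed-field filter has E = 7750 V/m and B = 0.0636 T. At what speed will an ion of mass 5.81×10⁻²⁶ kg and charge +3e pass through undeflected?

For undeflected motion the electric and magnetic forces balance: qE = qvB.
v = E/B = 7750/0.0636 = 1.22×10⁵ m/s.

v = 1.22×10⁵ m/s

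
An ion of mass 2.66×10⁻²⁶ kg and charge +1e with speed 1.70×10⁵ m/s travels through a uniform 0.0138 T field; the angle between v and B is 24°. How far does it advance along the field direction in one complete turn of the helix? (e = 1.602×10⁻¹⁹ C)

p ≈ 11.7 m

v∥ = v cosθ = 1.70×10⁵·cos24° ≈ 1.553×10⁵ m/s.
T = 2πm/(|q|B) = 2π(2.66×10⁻²⁶)/((1.602×10⁻¹⁹)(0.0138)) ≈ 7.560×10⁻⁵ s.
pitch = v∥ T = (1.553×10⁵)(7.560×10⁻⁵) ≈ 11.7 m.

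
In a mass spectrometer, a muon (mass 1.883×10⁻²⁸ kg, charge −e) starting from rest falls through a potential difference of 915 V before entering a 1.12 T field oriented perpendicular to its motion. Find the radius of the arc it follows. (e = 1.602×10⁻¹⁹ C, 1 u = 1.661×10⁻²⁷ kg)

r ≈ 1.31×10⁻³ m

Acceleration: |q|V = ½mv² ⇒ v = √(2|q|V/m) = √(2·1.602×10⁻¹⁹·915/1.883×10⁻²⁸) ≈ 1.248×10⁶ m/s.
In the field: r = mv/(|q|B) = (1.883×10⁻²⁸)(1.248×10⁶)/((1.602×10⁻¹⁹)(1.12)) ≈ 1.31×10⁻³ m.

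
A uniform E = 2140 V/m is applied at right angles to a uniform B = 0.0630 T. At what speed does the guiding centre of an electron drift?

v_d ≈ 3.40×10⁴ m/s

The E×B drift speed is v_d = E/B.
v_d = 2140/0.0630 = 3.40×10⁴ m/s.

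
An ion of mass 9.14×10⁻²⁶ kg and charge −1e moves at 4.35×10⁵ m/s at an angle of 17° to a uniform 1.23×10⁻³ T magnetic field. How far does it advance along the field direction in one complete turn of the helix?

p ≈ 1210 m

v∥ = v cosθ = 4.35×10⁵·cos17° ≈ 4.160×10⁵ m/s.
T = 2πm/(|q|B) = 2π(9.14×10⁻²⁶)/((1.602×10⁻¹⁹)(1.23×10⁻³)) ≈ 2.914×10⁻³ s.
pitch = v∥ T = (4.160×10⁵)(2.914×10⁻³) ≈ 1210 m.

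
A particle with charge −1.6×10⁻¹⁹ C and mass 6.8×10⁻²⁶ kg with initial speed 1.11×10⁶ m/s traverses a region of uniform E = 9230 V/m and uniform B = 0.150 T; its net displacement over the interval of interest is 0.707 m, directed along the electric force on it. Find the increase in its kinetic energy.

ΔKE ≈ 1.04×10⁻¹⁵ J

The magnetic force is always ⟂ v and does no work; only the electric force changes KE.
ΔKE = F_E · d = |q|E d = (1.6×10⁻¹⁹)(9230)(0.707) ≈ 1.04×10⁻¹⁵ J.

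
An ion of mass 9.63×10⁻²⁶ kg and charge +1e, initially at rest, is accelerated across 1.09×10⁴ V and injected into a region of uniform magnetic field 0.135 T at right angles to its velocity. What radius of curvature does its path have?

Acceleration: |q|V = ½mv² ⇒ v = √(2|q|V/m) = √(2·1.602×10⁻¹⁹·1.09×10⁴/9.63×10⁻²⁶) ≈ 1.904×10⁵ m/s.
In the field: r = mv/(|q|B) = (9.63×10⁻²⁶)(1.904×10⁵)/((1.602×10⁻¹⁹)(0.135)) ≈ 0.848 m.

r ≈ 0.848 m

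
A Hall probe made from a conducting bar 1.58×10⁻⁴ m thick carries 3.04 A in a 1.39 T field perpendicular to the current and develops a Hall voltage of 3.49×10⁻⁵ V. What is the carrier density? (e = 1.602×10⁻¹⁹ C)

n ≈ 4.78×10²⁷ m⁻³

From V_H = IB/(n e t), n = IB/(V_H e t).
n = (3.04)(1.39)/((3.49×10⁻⁵)(1.602×10⁻¹⁹)(1.58×10⁻⁴)) ≈ 4.78×10²⁷ m⁻³.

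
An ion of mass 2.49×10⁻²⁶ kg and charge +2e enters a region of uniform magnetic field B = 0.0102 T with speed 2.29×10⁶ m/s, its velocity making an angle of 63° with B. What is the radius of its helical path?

v⊥ = v sinθ = 2.29×10⁶·sin63° ≈ 2.040×10⁶ m/s.
r = m v⊥/(|q|B) = (2.49×10⁻²⁶)(2.040×10⁶)/((3.204×10⁻¹⁹)(0.0102)) ≈ 15.5 m.

r ≈ 15.5 m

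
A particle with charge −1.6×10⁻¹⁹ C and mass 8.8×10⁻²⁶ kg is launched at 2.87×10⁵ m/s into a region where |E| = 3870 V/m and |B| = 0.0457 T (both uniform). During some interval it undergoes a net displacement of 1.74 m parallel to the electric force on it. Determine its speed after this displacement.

B does no work; ΔKE = |q|E d.
½mv_f² = ½mv₀² + |q|Ed = ½(8.8×10⁻²⁶)(2.87×10⁵)² + (1.6×10⁻¹⁹)(3870)(1.74) ≈ 3.624×10⁻¹⁵ J + 1.077×10⁻¹⁵ J ≈ 4.702×10⁻¹⁵ J.
v_f = √(2·4.702×10⁻¹⁵/8.8×10⁻²⁶) ≈ 3.27×10⁵ m/s.

v_f ≈ 3.27×10⁵ m/s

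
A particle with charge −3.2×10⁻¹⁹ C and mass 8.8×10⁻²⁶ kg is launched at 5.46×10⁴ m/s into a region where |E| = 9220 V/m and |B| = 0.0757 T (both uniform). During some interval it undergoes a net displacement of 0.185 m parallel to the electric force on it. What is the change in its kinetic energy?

The magnetic force is always ⟂ v and does no work; only the electric force changes KE.
ΔKE = F_E · d = |q|E d = (3.2×10⁻¹⁹)(9220)(0.185) ≈ 5.46×10⁻¹⁶ J.

ΔKE ≈ 5.46×10⁻¹⁶ J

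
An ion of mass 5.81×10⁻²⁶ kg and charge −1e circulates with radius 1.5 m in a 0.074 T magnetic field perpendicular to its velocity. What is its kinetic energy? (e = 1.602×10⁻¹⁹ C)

KE ≈ 1.7×10⁴ eV

v = |q|Br/m, then KE = ½mv² = (qBr)²/(2m).
v = (1.602×10⁻¹⁹)(0.074)(1.5)/5.81×10⁻²⁶ ≈ 3.061×10⁵ m/s.
KE = ½(5.81×10⁻²⁶)(3.061×10⁵)² ≈ 2.7×10⁻¹⁵ J = 1.7×10⁴ eV.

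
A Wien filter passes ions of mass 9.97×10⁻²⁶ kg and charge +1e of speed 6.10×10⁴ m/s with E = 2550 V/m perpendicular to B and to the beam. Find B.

B = 0.0418 T

Balance of forces in the selector: qE = qvB ⇒ B = E/v.
B = 2550/6.10×10⁴ = 0.0418 T.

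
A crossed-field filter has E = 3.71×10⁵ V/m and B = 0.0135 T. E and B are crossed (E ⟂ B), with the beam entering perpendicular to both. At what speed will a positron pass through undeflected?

For undeflected motion the electric and magnetic forces balance: qE = qvB.
v = E/B = 3.71×10⁵/0.0135 = 2.75×10⁷ m/s.

v = 2.75×10⁷ m/s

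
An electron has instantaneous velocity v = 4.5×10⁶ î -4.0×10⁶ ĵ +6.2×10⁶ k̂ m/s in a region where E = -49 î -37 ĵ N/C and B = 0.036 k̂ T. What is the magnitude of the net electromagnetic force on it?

|F| ≈ 3.47×10⁻¹⁴ N

v×B = (-1.44×10⁵, -1.62×10⁵, 0) N/C.
E + v×B = (-1.44×10⁵, -1.62×10⁵, 0) N/C.
F = q(E + v×B) = (−1.602×10⁻¹⁹ C)·(-1.44×10⁵, -1.62×10⁵, 0) = (2.31×10⁻¹⁴, 2.60×10⁻¹⁴, 0) N.
|F| = 3.47×10⁻¹⁴ N.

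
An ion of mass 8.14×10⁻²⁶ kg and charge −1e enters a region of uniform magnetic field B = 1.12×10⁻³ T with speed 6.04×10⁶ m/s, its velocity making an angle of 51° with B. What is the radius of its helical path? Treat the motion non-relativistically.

v⊥ = v sinθ = 6.04×10⁶·sin51° ≈ 4.694×10⁶ m/s.
r = m v⊥/(|q|B) = (8.14×10⁻²⁶)(4.694×10⁶)/((1.602×10⁻¹⁹)(1.12×10⁻³)) ≈ 2130 m.

r ≈ 2130 m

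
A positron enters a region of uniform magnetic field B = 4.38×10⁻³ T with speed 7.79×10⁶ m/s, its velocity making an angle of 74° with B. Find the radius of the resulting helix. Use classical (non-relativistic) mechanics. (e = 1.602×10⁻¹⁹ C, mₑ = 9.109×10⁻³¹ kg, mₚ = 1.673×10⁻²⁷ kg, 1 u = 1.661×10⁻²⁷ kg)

v⊥ = v sinθ = 7.79×10⁶·sin74° ≈ 7.488×10⁶ m/s.
r = m v⊥/(|q|B) = (9.109×10⁻³¹)(7.488×10⁶)/((1.602×10⁻¹⁹)(4.38×10⁻³)) ≈ 9.72×10⁻³ m.

r ≈ 9.72×10⁻³ m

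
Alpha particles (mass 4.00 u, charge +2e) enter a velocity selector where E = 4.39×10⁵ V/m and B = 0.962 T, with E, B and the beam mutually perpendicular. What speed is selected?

For undeflected motion the electric and magnetic forces balance: qE = qvB.
v = E/B = 4.39×10⁵/0.962 = 4.56×10⁵ m/s.

v = 4.56×10⁵ m/s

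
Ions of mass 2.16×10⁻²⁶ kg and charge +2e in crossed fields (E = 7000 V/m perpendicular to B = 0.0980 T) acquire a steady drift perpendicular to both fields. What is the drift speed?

In crossed fields the guiding centre drifts at v_d = |E×B|/B² = E/B, independent of charge and mass.
v_d = 7000/0.0980 = 7.14×10⁴ m/s.

v_d ≈ 7.14×10⁴ m/s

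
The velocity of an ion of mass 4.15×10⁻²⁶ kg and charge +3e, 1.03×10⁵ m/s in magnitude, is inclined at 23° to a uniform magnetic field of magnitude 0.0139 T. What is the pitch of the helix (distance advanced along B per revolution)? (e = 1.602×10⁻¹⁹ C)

v∥ = v cosθ = 1.03×10⁵·cos23° ≈ 9.481×10⁴ m/s.
T = 2πm/(|q|B) = 2π(4.15×10⁻²⁶)/((4.806×10⁻¹⁹)(0.0139)) ≈ 3.903×10⁻⁵ s.
pitch = v∥ T = (9.481×10⁴)(3.903×10⁻⁵) ≈ 3.70 m.

p ≈ 3.70 m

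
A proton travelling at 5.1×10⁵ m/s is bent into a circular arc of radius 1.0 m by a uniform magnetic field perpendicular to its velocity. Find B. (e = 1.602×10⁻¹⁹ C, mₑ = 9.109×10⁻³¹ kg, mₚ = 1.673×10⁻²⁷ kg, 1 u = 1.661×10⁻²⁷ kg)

B ≈ 5.3×10⁻³ T

From |q|vB = mv²/r, B = mv/(|q|r).
B = (1.673×10⁻²⁷)(5.1×10⁵)/((1.602×10⁻¹⁹)(1.0)) ≈ 5.3×10⁻³ T.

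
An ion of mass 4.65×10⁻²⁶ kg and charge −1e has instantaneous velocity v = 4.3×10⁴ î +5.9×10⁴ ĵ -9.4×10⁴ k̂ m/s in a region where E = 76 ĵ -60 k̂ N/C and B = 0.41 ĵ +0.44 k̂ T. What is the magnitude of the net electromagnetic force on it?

|F| ≈ 1.11×10⁻¹⁴ N

v×B = (6.45×10⁴, -1.89×10⁴, 1.76×10⁴) N/C.
E + v×B = (6.45×10⁴, -1.88×10⁴, 1.76×10⁴) N/C.
F = q(E + v×B) = (−1.602×10⁻¹⁹ C)·(6.45×10⁴, -1.88×10⁴, 1.76×10⁴) = (-1.03×10⁻¹⁴, 3.02×10⁻¹⁵, -2.81×10⁻¹⁵) N.
|F| = 1.11×10⁻¹⁴ N.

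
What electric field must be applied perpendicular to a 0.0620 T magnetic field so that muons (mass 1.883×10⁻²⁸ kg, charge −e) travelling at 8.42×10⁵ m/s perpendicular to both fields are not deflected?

E = 5.22×10⁴ V/m

For straight-line motion qE = qvB, so E = vB.
E = 8.42×10⁵ × 0.0620 = 5.22×10⁴ V/m.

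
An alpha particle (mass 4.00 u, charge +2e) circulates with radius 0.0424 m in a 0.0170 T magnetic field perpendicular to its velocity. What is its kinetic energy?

v = |q|Br/m, then KE = ½mv² = (qBr)²/(2m).
v = (3.204×10⁻¹⁹)(0.0170)(0.0424)/6.644×10⁻²⁷ ≈ 3.476×10⁴ m/s.
KE = ½(6.644×10⁻²⁷)(3.476×10⁴)² ≈ 4.01×10⁻¹⁸ J = 25.1 eV.

KE ≈ 25.1 eV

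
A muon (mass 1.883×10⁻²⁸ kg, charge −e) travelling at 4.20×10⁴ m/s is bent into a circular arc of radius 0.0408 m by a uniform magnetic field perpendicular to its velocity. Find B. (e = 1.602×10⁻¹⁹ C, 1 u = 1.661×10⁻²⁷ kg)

From |q|vB = mv²/r, B = mv/(|q|r).
B = (1.883×10⁻²⁸)(4.20×10⁴)/((1.602×10⁻¹⁹)(0.0408)) ≈ 1.21×10⁻³ T.

B ≈ 1.21×10⁻³ T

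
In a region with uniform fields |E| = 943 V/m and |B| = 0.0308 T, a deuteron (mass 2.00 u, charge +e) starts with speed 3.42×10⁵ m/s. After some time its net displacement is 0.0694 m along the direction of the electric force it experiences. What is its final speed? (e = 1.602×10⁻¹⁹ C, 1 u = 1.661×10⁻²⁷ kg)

B does no work; ΔKE = |q|E d.
½mv_f² = ½mv₀² + |q|Ed = ½(3.322×10⁻²⁷)(3.42×10⁵)² + (1.602×10⁻¹⁹)(943)(0.0694) ≈ 1.943×10⁻¹⁶ J + 1.048×10⁻¹⁷ J ≈ 2.048×10⁻¹⁶ J.
v_f = √(2·2.048×10⁻¹⁶/3.322×10⁻²⁷) ≈ 3.51×10⁵ m/s.

v_f ≈ 3.51×10⁵ m/s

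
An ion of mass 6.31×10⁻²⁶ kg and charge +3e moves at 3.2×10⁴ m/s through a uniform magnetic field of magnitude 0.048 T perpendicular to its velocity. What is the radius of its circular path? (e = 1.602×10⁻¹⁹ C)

The magnetic force provides the centripetal force: |q|vB = mv²/r.
r = mv/(|q|B) = (6.31×10⁻²⁶)(3.2×10⁴)/((4.806×10⁻¹⁹)(0.048)) ≈ 0.088 m.

r ≈ 0.088 m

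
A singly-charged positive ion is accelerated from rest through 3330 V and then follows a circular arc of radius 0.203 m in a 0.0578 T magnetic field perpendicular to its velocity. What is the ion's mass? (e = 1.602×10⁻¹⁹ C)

m ≈ 3.31×10⁻²⁷ kg

Combine |q|V = ½mv² and r = mv/(|q|B): eliminate v to get m = qB²r²/(2V).
m = (1.602×10⁻¹⁹)(0.0578)²(0.203)²/(2·3330) ≈ 3.31×10⁻²⁷ kg.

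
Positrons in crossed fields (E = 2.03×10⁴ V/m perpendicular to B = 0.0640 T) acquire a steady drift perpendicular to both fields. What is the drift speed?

In crossed fields the guiding centre drifts at v_d = |E×B|/B² = E/B, independent of charge and mass.
v_d = 2.03×10⁴/0.0640 = 3.17×10⁵ m/s.

v_d ≈ 3.17×10⁵ m/s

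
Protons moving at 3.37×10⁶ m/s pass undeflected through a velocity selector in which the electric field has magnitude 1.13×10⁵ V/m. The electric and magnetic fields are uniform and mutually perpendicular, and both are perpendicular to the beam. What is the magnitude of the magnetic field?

B = 0.0335 T

Balance of forces in the selector: qE = qvB ⇒ B = E/v.
B = 1.13×10⁵/3.37×10⁶ = 0.0335 T.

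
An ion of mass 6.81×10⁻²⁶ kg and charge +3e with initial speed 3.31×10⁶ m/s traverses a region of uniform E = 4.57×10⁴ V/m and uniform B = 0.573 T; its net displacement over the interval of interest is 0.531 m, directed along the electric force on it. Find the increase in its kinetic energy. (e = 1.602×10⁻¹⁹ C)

ΔKE ≈ 1.17×10⁻¹⁴ J

The magnetic force is always ⟂ v and does no work; only the electric force changes KE.
ΔKE = F_E · d = |q|E d = (4.806×10⁻¹⁹)(4.57×10⁴)(0.531) ≈ 1.17×10⁻¹⁴ J.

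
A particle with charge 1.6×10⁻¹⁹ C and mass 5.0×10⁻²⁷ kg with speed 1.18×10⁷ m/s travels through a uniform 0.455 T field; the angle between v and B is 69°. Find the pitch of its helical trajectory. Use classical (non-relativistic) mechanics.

v∥ = v cosθ = 1.18×10⁷·cos69° ≈ 4.229×10⁶ m/s.
T = 2πm/(|q|B) = 2π(5.0×10⁻²⁷)/((1.6×10⁻¹⁹)(0.455)) ≈ 4.315×10⁻⁷ s.
pitch = v∥ T = (4.229×10⁶)(4.315×10⁻⁷) ≈ 1.82 m.

p ≈ 1.82 m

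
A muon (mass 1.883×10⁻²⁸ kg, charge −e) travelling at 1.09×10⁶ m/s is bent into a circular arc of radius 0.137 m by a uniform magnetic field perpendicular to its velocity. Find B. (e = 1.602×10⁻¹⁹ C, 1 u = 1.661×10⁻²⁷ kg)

From |q|vB = mv²/r, B = mv/(|q|r).
B = (1.883×10⁻²⁸)(1.09×10⁶)/((1.602×10⁻¹⁹)(0.137)) ≈ 9.35×10⁻³ T.

B ≈ 9.35×10⁻³ T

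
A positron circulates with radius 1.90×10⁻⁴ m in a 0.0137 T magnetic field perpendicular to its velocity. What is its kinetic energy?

v = |q|Br/m, then KE = ½mv² = (qBr)²/(2m).
v = (1.602×10⁻¹⁹)(0.0137)(1.90×10⁻⁴)/9.109×10⁻³¹ ≈ 4.578×10⁵ m/s.
KE = ½(9.109×10⁻³¹)(4.578×10⁵)² ≈ 9.54×10⁻²⁰ J = 0.596 eV.

KE ≈ 0.596 eV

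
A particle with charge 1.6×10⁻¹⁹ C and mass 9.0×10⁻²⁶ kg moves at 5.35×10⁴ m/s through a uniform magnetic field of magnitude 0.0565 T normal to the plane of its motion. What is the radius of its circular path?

r ≈ 0.533 m

The magnetic force provides the centripetal force: |q|vB = mv²/r.
r = mv/(|q|B) = (9.0×10⁻²⁶)(5.35×10⁴)/((1.6×10⁻¹⁹)(0.0565)) ≈ 0.533 m.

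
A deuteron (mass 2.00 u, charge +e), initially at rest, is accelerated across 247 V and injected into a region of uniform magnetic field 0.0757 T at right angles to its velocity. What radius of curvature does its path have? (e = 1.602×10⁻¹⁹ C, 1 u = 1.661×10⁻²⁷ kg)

Acceleration: |q|V = ½mv² ⇒ v = √(2|q|V/m) = √(2·1.602×10⁻¹⁹·247/3.322×10⁻²⁷) ≈ 1.543×10⁵ m/s.
In the field: r = mv/(|q|B) = (3.322×10⁻²⁷)(1.543×10⁵)/((1.602×10⁻¹⁹)(0.0757)) ≈ 0.0423 m.

r ≈ 0.0423 m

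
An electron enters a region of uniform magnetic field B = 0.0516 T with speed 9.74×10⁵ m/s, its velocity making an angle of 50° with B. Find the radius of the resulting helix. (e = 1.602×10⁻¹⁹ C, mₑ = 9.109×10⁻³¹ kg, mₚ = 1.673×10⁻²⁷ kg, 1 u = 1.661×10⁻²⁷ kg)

r ≈ 8.22×10⁻⁵ m

v⊥ = v sinθ = 9.74×10⁵·sin50° ≈ 7.461×10⁵ m/s.
r = m v⊥/(|q|B) = (9.109×10⁻³¹)(7.461×10⁵)/((1.602×10⁻¹⁹)(0.0516)) ≈ 8.22×10⁻⁵ m.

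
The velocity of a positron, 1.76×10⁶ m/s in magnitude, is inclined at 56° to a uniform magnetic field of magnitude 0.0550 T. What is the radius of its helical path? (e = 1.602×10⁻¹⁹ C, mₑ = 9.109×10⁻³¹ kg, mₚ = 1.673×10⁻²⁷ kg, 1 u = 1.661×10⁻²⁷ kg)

v⊥ = v sinθ = 1.76×10⁶·sin56° ≈ 1.459×10⁶ m/s.
r = m v⊥/(|q|B) = (9.109×10⁻³¹)(1.459×10⁶)/((1.602×10⁻¹⁹)(0.0550)) ≈ 1.51×10⁻⁴ m.

r ≈ 1.51×10⁻⁴ m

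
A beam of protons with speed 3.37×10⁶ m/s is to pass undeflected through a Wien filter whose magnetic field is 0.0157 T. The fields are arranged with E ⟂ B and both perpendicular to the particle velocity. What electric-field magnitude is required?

For straight-line motion qE = qvB, so E = vB.
E = 3.37×10⁶ × 0.0157 = 5.29×10⁴ V/m.

E = 5.29×10⁴ V/m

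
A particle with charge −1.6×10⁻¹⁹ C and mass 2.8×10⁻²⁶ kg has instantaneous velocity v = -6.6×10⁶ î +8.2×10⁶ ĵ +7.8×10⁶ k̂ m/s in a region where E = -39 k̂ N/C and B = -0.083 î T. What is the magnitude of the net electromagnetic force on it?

v×B = (0, -6.47×10⁵, 6.81×10⁵) N/C.
E + v×B = (0, -6.47×10⁵, 6.81×10⁵) N/C.
F = q(E + v×B) = (−1.6×10⁻¹⁹ C)·(0, -6.47×10⁵, 6.81×10⁵) = (0, 1.04×10⁻¹³, -1.09×10⁻¹³) N.
|F| = 1.50×10⁻¹³ N.

|F| ≈ 1.50×10⁻¹³ N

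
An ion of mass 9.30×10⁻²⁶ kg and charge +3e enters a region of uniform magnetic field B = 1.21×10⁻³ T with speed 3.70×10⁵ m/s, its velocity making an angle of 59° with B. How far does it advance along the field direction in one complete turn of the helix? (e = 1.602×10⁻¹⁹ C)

v∥ = v cosθ = 3.70×10⁵·cos59° ≈ 1.906×10⁵ m/s.
T = 2πm/(|q|B) = 2π(9.30×10⁻²⁶)/((4.806×10⁻¹⁹)(1.21×10⁻³)) ≈ 1.005×10⁻³ s.
pitch = v∥ T = (1.906×10⁵)(1.005×10⁻³) ≈ 191 m.

p ≈ 191 m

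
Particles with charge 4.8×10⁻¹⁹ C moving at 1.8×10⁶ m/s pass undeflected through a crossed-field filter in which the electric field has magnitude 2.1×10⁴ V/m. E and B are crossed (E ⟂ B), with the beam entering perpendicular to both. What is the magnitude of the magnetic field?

Balance of forces in the selector: qE = qvB ⇒ B = E/v.
B = 2.1×10⁴/1.8×10⁶ = 0.012 T.

B = 0.012 T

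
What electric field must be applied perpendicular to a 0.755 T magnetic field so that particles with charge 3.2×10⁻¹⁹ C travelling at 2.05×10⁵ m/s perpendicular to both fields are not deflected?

For straight-line motion qE = qvB, so E = vB.
E = 2.05×10⁵ × 0.755 = 1.55×10⁵ V/m.

E = 1.55×10⁵ V/m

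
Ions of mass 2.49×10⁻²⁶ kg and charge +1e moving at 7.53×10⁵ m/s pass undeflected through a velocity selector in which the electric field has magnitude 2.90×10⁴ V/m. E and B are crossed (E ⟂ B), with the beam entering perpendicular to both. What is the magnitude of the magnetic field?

Balance of forces in the selector: qE = qvB ⇒ B = E/v.
B = 2.90×10⁴/7.53×10⁵ = 0.0385 T.

B = 0.0385 T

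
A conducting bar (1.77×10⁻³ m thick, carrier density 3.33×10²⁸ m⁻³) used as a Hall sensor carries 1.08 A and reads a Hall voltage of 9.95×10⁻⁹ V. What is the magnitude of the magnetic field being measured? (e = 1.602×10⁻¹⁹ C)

B ≈ 0.0870 T

From V_H = IB/(n e t), B = V_H n e t / I.
B = (9.95×10⁻⁹)(3.33×10²⁸)(1.602×10⁻¹⁹)(1.77×10⁻³)/1.08 ≈ 0.0870 T.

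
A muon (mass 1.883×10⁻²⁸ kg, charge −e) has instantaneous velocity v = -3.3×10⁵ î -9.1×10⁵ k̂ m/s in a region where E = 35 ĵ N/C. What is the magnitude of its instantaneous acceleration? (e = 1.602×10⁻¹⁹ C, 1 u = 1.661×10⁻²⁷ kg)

Only an electric field acts, so F = qE = (−1.602×10⁻¹⁹ C)·(0, 35.0, 0) = (0, -5.61×10⁻¹⁸, 0) N.
|a| = |F|/m = 5.607×10⁻¹⁸/1.883×10⁻²⁸ ≈ 2.98×10¹⁰ m/s².

|a| ≈ 2.98×10¹⁰ m/s²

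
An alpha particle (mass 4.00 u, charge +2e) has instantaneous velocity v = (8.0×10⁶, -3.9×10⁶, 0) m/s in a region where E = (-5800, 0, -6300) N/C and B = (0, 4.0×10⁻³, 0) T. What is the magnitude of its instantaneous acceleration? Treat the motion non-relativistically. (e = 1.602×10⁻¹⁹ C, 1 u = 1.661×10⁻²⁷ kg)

v×B = (0, 0, 3.20×10⁴) N/C.
E + v×B = (-5800, 0, 2.57×10⁴) N/C.
F = q(E + v×B) = (3.204×10⁻¹⁹ C)·(-5800, 0, 2.57×10⁴) = (-1.86×10⁻¹⁵, 0, 8.23×10⁻¹⁵) N.
|a| = |F|/m = 8.441×10⁻¹⁵/6.644×10⁻²⁷ ≈ 1.27×10¹² m/s².

|a| ≈ 1.27×10¹² m/s²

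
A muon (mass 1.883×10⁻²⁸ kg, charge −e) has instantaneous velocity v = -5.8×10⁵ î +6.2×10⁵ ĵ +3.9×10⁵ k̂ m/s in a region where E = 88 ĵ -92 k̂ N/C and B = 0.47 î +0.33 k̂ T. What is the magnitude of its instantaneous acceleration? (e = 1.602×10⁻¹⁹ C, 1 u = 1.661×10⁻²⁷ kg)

v×B = (2.05×10⁵, 3.75×10⁵, -2.91×10⁵) N/C.
E + v×B = (2.05×10⁵, 3.75×10⁵, -2.91×10⁵) N/C.
F = q(E + v×B) = (−1.602×10⁻¹⁹ C)·(2.05×10⁵, 3.75×10⁵, -2.91×10⁵) = (-3.28×10⁻¹⁴, -6.00×10⁻¹⁴, 4.67×10⁻¹⁴) N.
|a| = |F|/m = 8.282×10⁻¹⁴/1.883×10⁻²⁸ ≈ 4.40×10¹⁴ m/s².

|a| ≈ 4.40×10¹⁴ m/s²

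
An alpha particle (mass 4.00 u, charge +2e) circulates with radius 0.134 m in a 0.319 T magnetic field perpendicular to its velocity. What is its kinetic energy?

v = |q|Br/m, then KE = ½mv² = (qBr)²/(2m).
v = (3.204×10⁻¹⁹)(0.319)(0.134)/6.644×10⁻²⁷ ≈ 2.061×10⁶ m/s.
KE = ½(6.644×10⁻²⁷)(2.061×10⁶)² ≈ 1.41×10⁻¹⁴ J = 8.81×10⁴ eV.

KE ≈ 8.81×10⁴ eV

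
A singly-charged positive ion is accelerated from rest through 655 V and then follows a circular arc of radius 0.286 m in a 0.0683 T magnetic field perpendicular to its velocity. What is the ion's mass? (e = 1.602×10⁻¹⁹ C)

m ≈ 4.67×10⁻²⁶ kg

Combine |q|V = ½mv² and r = mv/(|q|B): eliminate v to get m = qB²r²/(2V).
m = (1.602×10⁻¹⁹)(0.0683)²(0.286)²/(2·655) ≈ 4.67×10⁻²⁶ kg.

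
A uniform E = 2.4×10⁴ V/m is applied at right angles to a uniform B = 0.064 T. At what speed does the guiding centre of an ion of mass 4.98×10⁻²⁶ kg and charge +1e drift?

The E×B drift speed is v_d = E/B.
v_d = 2.4×10⁴/0.064 = 3.8×10⁵ m/s.

v_d ≈ 3.8×10⁵ m/s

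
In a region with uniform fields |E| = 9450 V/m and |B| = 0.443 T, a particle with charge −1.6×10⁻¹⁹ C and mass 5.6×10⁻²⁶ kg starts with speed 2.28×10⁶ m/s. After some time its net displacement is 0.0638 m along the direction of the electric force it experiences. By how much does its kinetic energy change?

The magnetic force is always ⟂ v and does no work; only the electric force changes KE.
ΔKE = F_E · d = |q|E d = (1.6×10⁻¹⁹)(9450)(0.0638) ≈ 9.65×10⁻¹⁷ J.

ΔKE ≈ 9.65×10⁻¹⁷ J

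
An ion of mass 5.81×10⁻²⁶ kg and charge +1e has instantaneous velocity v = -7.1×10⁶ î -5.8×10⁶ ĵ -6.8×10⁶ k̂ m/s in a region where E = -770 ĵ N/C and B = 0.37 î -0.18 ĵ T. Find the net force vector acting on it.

F ≈ (-1.96×10⁻¹³, -4.03×10⁻¹³, 5.49×10⁻¹³) N

v×B = (-1.22×10⁶, -2.52×10⁶, 3.42×10⁶) N/C.
E + v×B = (-1.22×10⁶, -2.52×10⁶, 3.42×10⁶) N/C.
F = q(E + v×B) = (1.602×10⁻¹⁹ C)·(-1.22×10⁶, -2.52×10⁶, 3.42×10⁶) = (-1.96×10⁻¹³, -4.03×10⁻¹³, 5.49×10⁻¹³) N.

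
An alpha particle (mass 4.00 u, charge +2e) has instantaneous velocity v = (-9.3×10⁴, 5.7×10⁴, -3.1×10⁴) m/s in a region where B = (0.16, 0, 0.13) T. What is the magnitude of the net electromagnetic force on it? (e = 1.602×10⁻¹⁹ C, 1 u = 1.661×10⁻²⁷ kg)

v×B = (7410, 7130, -9120) N/C.
F = q v×B = (3.204×10⁻¹⁹ C)·(7410, 7130, -9120) = (2.37×10⁻¹⁵, 2.28×10⁻¹⁵, -2.92×10⁻¹⁵) N.
|F| = 4.40×10⁻¹⁵ N.

|F| ≈ 4.40×10⁻¹⁵ N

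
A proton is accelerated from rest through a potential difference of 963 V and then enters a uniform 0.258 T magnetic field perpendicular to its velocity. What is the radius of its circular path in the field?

r ≈ 0.0174 m

Acceleration: |q|V = ½mv² ⇒ v = √(2|q|V/m) = √(2·1.602×10⁻¹⁹·963/1.673×10⁻²⁷) ≈ 4.294×10⁵ m/s.
In the field: r = mv/(|q|B) = (1.673×10⁻²⁷)(4.294×10⁵)/((1.602×10⁻¹⁹)(0.258)) ≈ 0.0174 m.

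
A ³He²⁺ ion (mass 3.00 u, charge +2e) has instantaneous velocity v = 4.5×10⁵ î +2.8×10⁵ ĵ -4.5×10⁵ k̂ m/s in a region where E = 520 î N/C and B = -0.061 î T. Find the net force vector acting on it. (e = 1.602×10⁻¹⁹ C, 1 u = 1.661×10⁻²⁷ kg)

v×B = (0, 2.74×10⁴, 1.71×10⁴) N/C.
E + v×B = (520, 2.74×10⁴, 1.71×10⁴) N/C.
F = q(E + v×B) = (3.204×10⁻¹⁹ C)·(520, 2.74×10⁴, 1.71×10⁴) = (1.67×10⁻¹⁶, 8.79×10⁻¹⁵, 5.47×10⁻¹⁵) N.

F ≈ (1.67×10⁻¹⁶, 8.79×10⁻¹⁵, 5.47×10⁻¹⁵) N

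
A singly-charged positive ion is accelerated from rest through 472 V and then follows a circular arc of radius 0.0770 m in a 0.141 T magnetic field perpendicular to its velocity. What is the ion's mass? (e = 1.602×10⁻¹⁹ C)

m ≈ 2.00×10⁻²⁶ kg

Combine |q|V = ½mv² and r = mv/(|q|B): eliminate v to get m = qB²r²/(2V).
m = (1.602×10⁻¹⁹)(0.141)²(0.0770)²/(2·472) ≈ 2.00×10⁻²⁶ kg.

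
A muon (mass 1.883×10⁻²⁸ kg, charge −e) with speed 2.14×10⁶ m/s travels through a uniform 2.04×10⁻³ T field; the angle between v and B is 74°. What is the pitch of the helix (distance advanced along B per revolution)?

p ≈ 2.14 m

v∥ = v cosθ = 2.14×10⁶·cos74° ≈ 5.899×10⁵ m/s.
T = 2πm/(|q|B) = 2π(1.883×10⁻²⁸)/((1.602×10⁻¹⁹)(2.04×10⁻³)) ≈ 3.620×10⁻⁶ s.
pitch = v∥ T = (5.899×10⁵)(3.620×10⁻⁶) ≈ 2.14 m.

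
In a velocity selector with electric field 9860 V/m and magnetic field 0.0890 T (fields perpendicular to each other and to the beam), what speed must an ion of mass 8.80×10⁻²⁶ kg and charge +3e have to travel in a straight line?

Zero net Lorentz force requires |qE| = |q v×B|, i.e. E = vB.
v = E/B = 9860/0.0890 = 1.11×10⁵ m/s.
The result is independent of the particle's charge and mass.

v = 1.11×10⁵ m/s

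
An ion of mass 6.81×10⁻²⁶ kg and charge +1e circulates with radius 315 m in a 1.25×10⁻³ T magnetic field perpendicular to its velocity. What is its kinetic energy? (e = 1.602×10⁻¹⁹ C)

v = |q|Br/m, then KE = ½mv² = (qBr)²/(2m).
v = (1.602×10⁻¹⁹)(1.25×10⁻³)(315)/6.81×10⁻²⁶ ≈ 9.263×10⁵ m/s.
KE = ½(6.81×10⁻²⁶)(9.263×10⁵)² ≈ 2.92×10⁻¹⁴ J.

KE ≈ 2.92×10⁻¹⁴ J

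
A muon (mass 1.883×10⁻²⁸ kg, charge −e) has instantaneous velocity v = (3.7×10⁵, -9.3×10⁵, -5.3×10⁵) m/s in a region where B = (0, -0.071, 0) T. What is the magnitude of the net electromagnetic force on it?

v×B = (-3.76×10⁴, 0, -2.63×10⁴) N/C.
F = q v×B = (−1.602×10⁻¹⁹ C)·(-3.76×10⁴, 0, -2.63×10⁴) = (6.03×10⁻¹⁵, 0, 4.21×10⁻¹⁵) N.
|F| = 7.35×10⁻¹⁵ N.

|F| ≈ 7.35×10⁻¹⁵ N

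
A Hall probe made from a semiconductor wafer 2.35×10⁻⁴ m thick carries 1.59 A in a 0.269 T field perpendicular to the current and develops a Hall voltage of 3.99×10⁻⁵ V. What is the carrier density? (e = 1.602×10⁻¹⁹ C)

From V_H = IB/(n e t), n = IB/(V_H e t).
n = (1.59)(0.269)/((3.99×10⁻⁵)(1.602×10⁻¹⁹)(2.35×10⁻⁴)) ≈ 2.85×10²⁶ m⁻³.

n ≈ 2.85×10²⁶ m⁻³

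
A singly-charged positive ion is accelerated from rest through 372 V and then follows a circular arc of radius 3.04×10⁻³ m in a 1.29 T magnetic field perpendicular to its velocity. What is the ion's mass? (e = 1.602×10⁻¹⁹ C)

Combine |q|V = ½mv² and r = mv/(|q|B): eliminate v to get m = qB²r²/(2V).
m = (1.602×10⁻¹⁹)(1.29)²(3.04×10⁻³)²/(2·372) ≈ 3.31×10⁻²⁷ kg.

m ≈ 3.31×10⁻²⁷ kg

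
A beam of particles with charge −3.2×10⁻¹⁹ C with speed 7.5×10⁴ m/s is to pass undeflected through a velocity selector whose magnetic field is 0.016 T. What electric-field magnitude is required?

For straight-line motion qE = qvB, so E = vB.
E = 7.5×10⁴ × 0.016 = 1200 V/m.

E = 1200 V/m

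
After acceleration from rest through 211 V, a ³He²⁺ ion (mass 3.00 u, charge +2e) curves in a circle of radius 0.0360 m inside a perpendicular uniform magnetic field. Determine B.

B ≈ 0.0712 T

v = √(2|q|V/m) = √(2·3.204×10⁻¹⁹·211/4.983×10⁻²⁷) ≈ 1.647×10⁵ m/s.
B = mv/(|q|r) = (4.983×10⁻²⁷)(1.647×10⁵)/((3.204×10⁻¹⁹)(0.0360)) ≈ 0.0712 T.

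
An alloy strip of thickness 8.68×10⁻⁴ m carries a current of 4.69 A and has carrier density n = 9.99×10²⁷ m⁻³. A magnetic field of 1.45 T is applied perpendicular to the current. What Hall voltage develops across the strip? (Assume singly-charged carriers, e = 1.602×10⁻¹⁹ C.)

V_H = IB/(n e t).
V_H = (4.69)(1.45)/((9.99×10²⁷)(1.602×10⁻¹⁹)(8.68×10⁻⁴)) ≈ 4.90×10⁻⁶ V.

V_H ≈ 4.90×10⁻⁶ V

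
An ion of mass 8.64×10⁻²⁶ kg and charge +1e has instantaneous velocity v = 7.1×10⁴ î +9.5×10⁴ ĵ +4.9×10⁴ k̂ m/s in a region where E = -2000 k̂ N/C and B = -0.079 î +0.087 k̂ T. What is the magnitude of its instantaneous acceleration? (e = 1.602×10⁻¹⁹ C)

v×B = (8260, -1.00×10⁴, 7500) N/C.
E + v×B = (8260, -1.00×10⁴, 5500) N/C.
F = q(E + v×B) = (1.602×10⁻¹⁹ C)·(8260, -1.00×10⁴, 5500) = (1.32×10⁻¹⁵, -1.61×10⁻¹⁵, 8.82×10⁻¹⁶) N.
|a| = |F|/m = 2.263×10⁻¹⁵/8.64×10⁻²⁶ ≈ 2.62×10¹⁰ m/s².

|a| ≈ 2.62×10¹⁰ m/s²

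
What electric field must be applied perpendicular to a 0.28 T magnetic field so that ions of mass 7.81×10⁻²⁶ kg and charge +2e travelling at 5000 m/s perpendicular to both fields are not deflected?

E = 1400 V/m

For straight-line motion qE = qvB, so E = vB.
E = 5000 × 0.28 = 1400 V/m.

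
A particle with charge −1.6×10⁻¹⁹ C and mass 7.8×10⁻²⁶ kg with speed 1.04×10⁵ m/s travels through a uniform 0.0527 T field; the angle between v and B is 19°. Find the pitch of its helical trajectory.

v∥ = v cosθ = 1.04×10⁵·cos19° ≈ 9.833×10⁴ m/s.
T = 2πm/(|q|B) = 2π(7.8×10⁻²⁶)/((1.6×10⁻¹⁹)(0.0527)) ≈ 5.812×10⁻⁵ s.
pitch = v∥ T = (9.833×10⁴)(5.812×10⁻⁵) ≈ 5.72 m.

p ≈ 5.72 m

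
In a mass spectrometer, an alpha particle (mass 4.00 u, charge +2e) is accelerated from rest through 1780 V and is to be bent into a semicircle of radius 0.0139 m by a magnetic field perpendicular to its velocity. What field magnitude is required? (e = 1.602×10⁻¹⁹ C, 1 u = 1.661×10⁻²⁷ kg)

v = √(2|q|V/m) = √(2·3.204×10⁻¹⁹·1780/6.644×10⁻²⁷) ≈ 4.143×10⁵ m/s.
B = mv/(|q|r) = (6.644×10⁻²⁷)(4.143×10⁵)/((3.204×10⁻¹⁹)(0.0139)) ≈ 0.618 T.

B ≈ 0.618 T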